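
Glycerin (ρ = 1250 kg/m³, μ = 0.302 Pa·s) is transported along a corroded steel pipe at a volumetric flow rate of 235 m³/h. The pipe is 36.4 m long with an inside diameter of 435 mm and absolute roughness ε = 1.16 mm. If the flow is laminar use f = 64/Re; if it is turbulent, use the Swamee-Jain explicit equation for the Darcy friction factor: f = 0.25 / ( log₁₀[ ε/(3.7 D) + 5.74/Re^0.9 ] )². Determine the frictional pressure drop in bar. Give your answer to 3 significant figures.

Q = 235 m³/h = 235/3600 = 0.06528 m³/s.
Cross-sectional area A = πD²/4 = π(0.435)²/4 = 0.1486 m²; mean velocity V = Q/A = 0.06528/0.1486 = 0.4392 m/s.
Reynolds number Re = ρVD/μ = 1250 · 0.4392 · 0.435 / 0.302 = 790.8.
Re < 2300 → laminar flow, so f = 64/Re = 64/790.8 = 0.08093 (the turbulent correlation is not needed).
Darcy-Weisbach: ΔP = f(L/D)(ρV²/2) = 0.08093·(36.4/0.435)·(1250·0.4392²/2) = 0.08093·83.68·120.6 = 816.5 Pa.
ΔP = 816.5 Pa = 0.00817 bar.

ΔP ≈ 0.00817 bar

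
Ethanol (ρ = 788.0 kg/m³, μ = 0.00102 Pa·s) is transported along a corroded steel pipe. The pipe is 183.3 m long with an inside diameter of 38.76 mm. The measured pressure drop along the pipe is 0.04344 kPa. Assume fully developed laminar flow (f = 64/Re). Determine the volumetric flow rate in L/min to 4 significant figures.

Q ≈ 0.7722 L/min

For laminar flow, f = 64/Re with Re = ρVD/μ, so Darcy-Weisbach reduces to ΔP = 32μLV/D². Solving for V: V = ΔP·D²/(32μL) = 43.44·(0.03876)²/(32·0.00102·183.3) = 0.01091 m/s.
Check: Re = ρVD/μ = 788·0.01091·0.03876/0.00102 = 326.6 < 2300, so the laminar assumption holds.
Q = V·A = 0.01091·(π/4·0.03876²) = 1.287e-05 m³/s = 0.7722 L/min.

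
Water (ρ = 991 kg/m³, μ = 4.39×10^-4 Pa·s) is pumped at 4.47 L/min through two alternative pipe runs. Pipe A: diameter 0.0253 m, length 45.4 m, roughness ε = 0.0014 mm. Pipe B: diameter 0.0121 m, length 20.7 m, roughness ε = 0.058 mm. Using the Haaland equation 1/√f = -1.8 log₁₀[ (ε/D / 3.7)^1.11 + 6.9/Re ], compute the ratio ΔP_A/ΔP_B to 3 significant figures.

Pipe A: V = Q/A = 7.45e-05/0.0005027 = 0.1482 m/s; Re = 8464; ε/D = 5.53e-05; Haaland → f = 0.0324; ΔP_A = f(L/D)(ρV²/2) = 632.7 Pa.
Pipe B: V = Q/A = 7.45e-05/0.000115 = 0.6479 m/s; Re = 1.77e+04; ε/D = 0.00479; Haaland → f = 0.03443; ΔP_B = f(L/D)(ρV²/2) = 1.225e+04 Pa.
ΔP_A/ΔP_B = 632.7/1.225e+04 = 0.0517.

ΔP_A/ΔP_B ≈ 0.0517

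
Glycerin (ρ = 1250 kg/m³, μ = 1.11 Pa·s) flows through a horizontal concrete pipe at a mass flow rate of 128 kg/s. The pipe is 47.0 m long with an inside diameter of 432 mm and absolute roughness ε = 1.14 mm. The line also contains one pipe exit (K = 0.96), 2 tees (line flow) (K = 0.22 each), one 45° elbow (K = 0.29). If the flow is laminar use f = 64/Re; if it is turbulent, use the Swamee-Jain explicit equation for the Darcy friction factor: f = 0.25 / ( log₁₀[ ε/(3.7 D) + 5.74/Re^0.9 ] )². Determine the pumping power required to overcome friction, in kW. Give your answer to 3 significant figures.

A = πD²/4 = π(0.432)²/4 = 0.1466 m²; mean velocity V = ṁ/(ρA) = 128/(1250 · 0.1466) = 0.6986 m/s.
Reynolds number Re = ρVD/μ = 1250 · 0.6986 · 0.432 / 1.11 = 339.9.
Re < 2300 → laminar flow, so f = 64/Re = 64/339.9 = 0.1883 (the turbulent correlation is not needed).
Total minor-loss coefficient ΣK = 1·0.96 + 2·0.22 + 1·0.29 = 1.69.
ΔP = [f·L/D + ΣK]·(ρV²/2) = [0.1883·47/0.432 + 1.69]·(1250·0.6986²/2) = [20.49 + 1.69]·305 = 6765 Pa.
Q = ṁ/ρ = 128/1250 = 0.1024 m³/s.
Pumping power P = QΔP = 0.1024·6765 = 692.7 W = 0.693 kW.

P ≈ 0.693 kW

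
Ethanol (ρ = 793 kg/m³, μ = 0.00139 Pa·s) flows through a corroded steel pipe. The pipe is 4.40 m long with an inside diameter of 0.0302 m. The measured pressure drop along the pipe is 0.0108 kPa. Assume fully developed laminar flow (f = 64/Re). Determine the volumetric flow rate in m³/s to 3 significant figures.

For laminar flow, f = 64/Re with Re = ρVD/μ, so Darcy-Weisbach reduces to ΔP = 32μLV/D². Solving for V: V = ΔP·D²/(32μL) = 10.8·(0.0302)²/(32·0.00139·4.4) = 0.05033 m/s.
Check: Re = ρVD/μ = 793·0.05033·0.0302/0.00139 = 867.1 < 2300, so the laminar assumption holds.
Q = V·A = 0.05033·(π/4·0.0302²) = 3.605e-05 m³/s = 3.61×10^-5 m³/s.

Q ≈ 3.61×10^-5 m³/s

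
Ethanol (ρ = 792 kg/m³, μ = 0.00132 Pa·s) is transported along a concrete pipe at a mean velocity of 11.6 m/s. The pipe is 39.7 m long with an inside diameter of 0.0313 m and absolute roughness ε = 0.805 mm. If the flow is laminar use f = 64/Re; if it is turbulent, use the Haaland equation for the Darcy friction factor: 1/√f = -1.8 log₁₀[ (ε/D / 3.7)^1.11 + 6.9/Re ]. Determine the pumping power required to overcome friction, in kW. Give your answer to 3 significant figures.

Reynolds number Re = ρVD/μ = 792 · 11.6 · 0.0313 / 0.00132 = 2.178e+05.
Re > 4000 → turbulent. Relative roughness ε/D = 0.000805/0.0313 = 0.0257. Haaland: 1/√f = -1.8 log₁₀[(0.0257/3.7)^1.11 + 6.9/2.178e+05] = -1.8 log₁₀[0.00402 + 3.17e-05] = 4.305, so f = 0.05395.
Darcy-Weisbach: ΔP = f(L/D)(ρV²/2) = 0.05395·(39.7/0.0313)·(792·11.6²/2) = 0.05395·1268·5.329e+04 = 3.646e+06 Pa.
Q = V·A = 11.6·0.0007694 = 0.008926 m³/s.
Pumping power P = QΔP = 0.008926·3.646e+06 = 32540 W = 32.5 kW.

P ≈ 32.5 kW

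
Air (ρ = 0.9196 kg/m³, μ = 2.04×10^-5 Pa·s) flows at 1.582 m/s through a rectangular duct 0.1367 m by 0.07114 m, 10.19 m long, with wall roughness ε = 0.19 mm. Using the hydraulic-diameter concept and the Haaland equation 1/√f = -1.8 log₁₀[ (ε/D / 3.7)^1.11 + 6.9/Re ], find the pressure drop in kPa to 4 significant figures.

ΔP ≈ 0.004615 kPa

Hydraulic diameter D_h = 4A/P = 4·(0.1367·0.07114)/(2·(0.1367+0.07114)) = 0.0389/0.4157 = 0.09358 m.
Re = ρVD_h/μ = 0.9196·1.582·0.09358/2.04e-05 = 6674.
ε/D_h = 0.00019/0.09358 = 0.00203; Haaland gives 1/√f = -1.8 log₁₀[0.00024+0.00103] = 5.211, so f = 0.03683.
ΔP = f(L/D_h)(ρV²/2) = 0.03683·10.19/0.09358·1.151 = 4.615 Pa.
ΔP = 0.004615 kPa.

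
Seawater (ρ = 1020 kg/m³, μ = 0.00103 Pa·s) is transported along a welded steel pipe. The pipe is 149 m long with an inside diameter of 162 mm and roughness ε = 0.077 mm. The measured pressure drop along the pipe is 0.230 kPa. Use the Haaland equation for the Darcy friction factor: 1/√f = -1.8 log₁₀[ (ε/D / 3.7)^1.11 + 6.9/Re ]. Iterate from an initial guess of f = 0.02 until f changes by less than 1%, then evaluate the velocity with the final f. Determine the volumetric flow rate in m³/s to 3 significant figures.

Rearranging Darcy-Weisbach: V = √(2·ΔP·D/(f·L·ρ)). With ε/D = 7.7e-05/0.162 = 0.000475, iterate starting from f = 0.02:
  f = 0.02 → V = √(2·230·0.162/(0.02·149·1020)) = 0.1566 m/s; Re = ρVD/μ = 2.512e+04; f → 0.02532
  f = 0.02532 → V = 0.1392 m/s; Re = 2.232e+04; f → 0.02597
  f = 0.02597 → V = 0.1374 m/s; Re = 2.204e+04; f → 0.02604
Converged (Δf/f < 1%). With the final f = 0.02604: V = √(2·230·0.162/(0.02604·149·1020)) = 0.1372 m/s.
Q = V·A = 0.1372·(π/4·0.162²) = 0.002828 m³/s = 0.00283 m³/s.

Q ≈ 0.00283 m³/s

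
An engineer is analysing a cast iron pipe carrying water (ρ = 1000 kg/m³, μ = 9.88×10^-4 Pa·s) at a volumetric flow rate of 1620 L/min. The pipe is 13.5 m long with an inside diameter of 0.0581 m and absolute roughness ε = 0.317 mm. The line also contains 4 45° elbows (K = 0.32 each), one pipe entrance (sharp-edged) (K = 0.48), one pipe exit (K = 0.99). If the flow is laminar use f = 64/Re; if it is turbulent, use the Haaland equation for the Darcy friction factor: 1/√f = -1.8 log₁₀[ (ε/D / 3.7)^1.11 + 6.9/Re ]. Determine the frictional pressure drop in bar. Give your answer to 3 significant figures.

ΔP ≈ 5.21 bar

Q = 1620 L/min = 1620/60000 = 0.027 m³/s.
Cross-sectional area A = πD²/4 = π(0.0581)²/4 = 0.002651 m²; mean velocity V = Q/A = 0.027/0.002651 = 10.18 m/s.
Reynolds number Re = ρVD/μ = 1000 · 10.18 · 0.0581 / 0.000988 = 5.989e+05.
Re > 4000 → turbulent. Relative roughness ε/D = 0.000317/0.0581 = 0.00546. Haaland: 1/√f = -1.8 log₁₀[(0.00546/3.7)^1.11 + 6.9/5.989e+05] = -1.8 log₁₀[0.00072 + 1.15e-05] = 5.645, so f = 0.03139.
Total minor-loss coefficient ΣK = 4·0.32 + 1·0.48 + 1·0.99 = 2.75.
ΔP = [f·L/D + ΣK]·(ρV²/2) = [0.03139·13.5/0.0581 + 2.75]·(1000·10.18²/2) = [7.293 + 2.75]·5.186e+04 = 5.208e+05 Pa.
ΔP = 5.208e+05 Pa = 5.21 bar.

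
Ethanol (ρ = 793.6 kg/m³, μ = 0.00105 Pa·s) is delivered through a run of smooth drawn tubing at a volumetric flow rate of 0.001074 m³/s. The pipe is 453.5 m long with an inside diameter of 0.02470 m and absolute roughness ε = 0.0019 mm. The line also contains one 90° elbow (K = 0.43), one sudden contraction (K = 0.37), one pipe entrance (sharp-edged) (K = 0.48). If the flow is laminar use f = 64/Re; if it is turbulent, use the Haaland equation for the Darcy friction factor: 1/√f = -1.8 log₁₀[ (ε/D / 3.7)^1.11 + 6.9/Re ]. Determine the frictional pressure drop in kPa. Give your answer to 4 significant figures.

Cross-sectional area A = πD²/4 = π(0.0247)²/4 = 0.0004792 m²; mean velocity V = Q/A = 0.001074/0.0004792 = 2.241 m/s.
Reynolds number Re = ρVD/μ = 793.6 · 2.241 · 0.0247 / 0.00105 = 4.184e+04.
Re > 4000 → turbulent. Relative roughness ε/D = 1.9e-06/0.0247 = 7.69e-05. Haaland: 1/√f = -1.8 log₁₀[(7.69e-05/3.7)^1.11 + 6.9/4.184e+04] = -1.8 log₁₀[6.35e-06 + 0.000165] = 6.779, so f = 0.02176.
Total minor-loss coefficient ΣK = 1·0.43 + 1·0.37 + 1·0.48 = 1.28.
ΔP = [f·L/D + ΣK]·(ρV²/2) = [0.02176·453.5/0.0247 + 1.28]·(793.6·2.241²/2) = [399.5 + 1.28]·1993 = 7.989e+05 Pa.
ΔP = 7.989e+05 Pa = 798.9 kPa.

ΔP ≈ 798.9 kPa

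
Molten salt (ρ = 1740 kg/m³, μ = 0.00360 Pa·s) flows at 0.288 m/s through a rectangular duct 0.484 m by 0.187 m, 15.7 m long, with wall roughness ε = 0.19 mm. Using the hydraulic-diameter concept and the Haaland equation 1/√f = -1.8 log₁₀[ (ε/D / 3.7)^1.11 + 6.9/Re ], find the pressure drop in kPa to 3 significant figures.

ΔP ≈ 0.101 kPa

Hydraulic diameter D_h = 4A/P = 4·(0.484·0.187)/(2·(0.484+0.187)) = 0.362/1.342 = 0.2698 m.
Re = ρVD_h/μ = 1740·0.288·0.2698/0.0036 = 3.755e+04.
ε/D_h = 0.00019/0.2698 = 0.000704; Haaland gives 1/√f = -1.8 log₁₀[7.42e-05+0.000184] = 6.459, so f = 0.02397.
ΔP = f(L/D_h)(ρV²/2) = 0.02397·15.7/0.2698·72.16 = 100.7 Pa.
ΔP = 0.101 kPa.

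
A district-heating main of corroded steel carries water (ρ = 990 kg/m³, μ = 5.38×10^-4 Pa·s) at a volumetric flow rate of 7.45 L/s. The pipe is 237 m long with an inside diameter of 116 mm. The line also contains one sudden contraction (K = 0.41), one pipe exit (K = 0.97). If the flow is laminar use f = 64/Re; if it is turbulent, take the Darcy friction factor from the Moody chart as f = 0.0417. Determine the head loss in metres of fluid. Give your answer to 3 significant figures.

Q = 7.45 L/s = 7.45/1000 = 0.00745 m³/s.
Cross-sectional area A = πD²/4 = π(0.116)²/4 = 0.01057 m²; mean velocity V = Q/A = 0.00745/0.01057 = 0.7049 m/s.
Reynolds number Re = ρVD/μ = 990 · 0.7049 · 0.116 / 0.000538 = 1.505e+05.
Re > 4000 → turbulent; use the Moody-chart value f = 0.0417.
Total minor-loss coefficient ΣK = 1·0.41 + 1·0.97 = 1.38.
ΔP = [f·L/D + ΣK]·(ρV²/2) = [0.0417·237/0.116 + 1.38]·(990·0.7049²/2) = [85.2 + 1.38]·246 = 2.13e+04 Pa.
Head loss h_f = ΔP/(ρg) = 2.13e+04/(990·9.81) = 2.19 m.

h_f ≈ 2.19 m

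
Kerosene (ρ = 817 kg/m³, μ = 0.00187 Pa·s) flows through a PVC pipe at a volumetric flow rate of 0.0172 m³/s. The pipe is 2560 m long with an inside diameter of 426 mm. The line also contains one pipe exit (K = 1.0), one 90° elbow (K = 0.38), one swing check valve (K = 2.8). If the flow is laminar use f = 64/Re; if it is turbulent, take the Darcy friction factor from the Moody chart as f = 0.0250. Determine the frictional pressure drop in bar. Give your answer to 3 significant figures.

ΔP ≈ 0.00919 bar

Cross-sectional area A = πD²/4 = π(0.426)²/4 = 0.1425 m²; mean velocity V = Q/A = 0.0172/0.1425 = 0.1207 m/s.
Reynolds number Re = ρVD/μ = 817 · 0.1207 · 0.426 / 0.00187 = 2.246e+04.
Re > 4000 → turbulent; use the Moody-chart value f = 0.0250.
Total minor-loss coefficient ΣK = 1·1 + 1·0.38 + 1·2.8 = 4.18.
ΔP = [f·L/D + ΣK]·(ρV²/2) = [0.025·2560/0.426 + 4.18]·(817·0.1207²/2) = [150.2 + 4.18]·5.949 = 918.6 Pa.
ΔP = 918.6 Pa = 0.00919 bar.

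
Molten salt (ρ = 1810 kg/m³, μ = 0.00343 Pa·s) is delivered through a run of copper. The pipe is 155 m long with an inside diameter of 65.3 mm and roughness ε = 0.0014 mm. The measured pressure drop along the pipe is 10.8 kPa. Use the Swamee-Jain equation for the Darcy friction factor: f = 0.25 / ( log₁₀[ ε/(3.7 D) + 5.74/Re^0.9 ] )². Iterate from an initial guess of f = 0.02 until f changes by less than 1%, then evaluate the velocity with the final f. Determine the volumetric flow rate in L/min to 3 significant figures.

Q ≈ 85.1 L/min

Rearranging Darcy-Weisbach: V = √(2·ΔP·D/(f·L·ρ)). With ε/D = 1.4e-06/0.0653 = 2.14e-05, iterate starting from f = 0.02:
  f = 0.02 → V = √(2·1.08e+04·0.0653/(0.02·155·1810)) = 0.5014 m/s; Re = ρVD/μ = 1.728e+04; f → 0.02684
  f = 0.02684 → V = 0.4328 m/s; Re = 1.491e+04; f → 0.02787
  f = 0.02787 → V = 0.4247 m/s; Re = 1.463e+04; f → 0.02801
Converged (Δf/f < 1%). With the final f = 0.02801: V = √(2·1.08e+04·0.0653/(0.02801·155·1810)) = 0.4237 m/s.
Q = V·A = 0.4237·(π/4·0.0653²) = 0.001419 m³/s = 85.1 L/min.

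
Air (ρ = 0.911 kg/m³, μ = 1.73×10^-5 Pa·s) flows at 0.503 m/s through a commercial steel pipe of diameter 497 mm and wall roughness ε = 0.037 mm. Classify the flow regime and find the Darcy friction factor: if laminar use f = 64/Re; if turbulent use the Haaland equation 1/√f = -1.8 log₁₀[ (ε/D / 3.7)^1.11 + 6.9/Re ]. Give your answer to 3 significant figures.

Re = ρVD/μ = 0.911·0.503·0.497/1.73e-05 = 1.316e+04.
Re > 4000 → turbulent. ε/D = 3.7e-05/0.497 = 7.44e-05; Haaland: 1/√f = -1.8 log₁₀[6.12e-06 + 0.000524] = 5.896, so f = 0.02877.

f ≈ 0.0288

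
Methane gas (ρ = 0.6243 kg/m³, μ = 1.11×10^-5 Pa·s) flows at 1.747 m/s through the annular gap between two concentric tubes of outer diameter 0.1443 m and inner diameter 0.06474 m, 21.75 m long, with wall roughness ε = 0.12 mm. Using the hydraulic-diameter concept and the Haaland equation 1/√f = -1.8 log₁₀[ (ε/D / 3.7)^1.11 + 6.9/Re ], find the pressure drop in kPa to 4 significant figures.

ΔP ≈ 0.009073 kPa

Hydraulic diameter D_h = 4A/P = D_o - D_i = 0.1443 - 0.06474 = 0.07956 m.
Re = ρVD_h/μ = 0.6243·1.747·0.07956/1.11e-05 = 7817.
ε/D_h = 0.00012/0.07956 = 0.00151; Haaland gives 1/√f = -1.8 log₁₀[0.000173+0.000883] = 5.358, so f = 0.03484.
ΔP = f(L/D_h)(ρV²/2) = 0.03484·21.75/0.07956·0.9527 = 9.073 Pa.
ΔP = 0.009073 kPa.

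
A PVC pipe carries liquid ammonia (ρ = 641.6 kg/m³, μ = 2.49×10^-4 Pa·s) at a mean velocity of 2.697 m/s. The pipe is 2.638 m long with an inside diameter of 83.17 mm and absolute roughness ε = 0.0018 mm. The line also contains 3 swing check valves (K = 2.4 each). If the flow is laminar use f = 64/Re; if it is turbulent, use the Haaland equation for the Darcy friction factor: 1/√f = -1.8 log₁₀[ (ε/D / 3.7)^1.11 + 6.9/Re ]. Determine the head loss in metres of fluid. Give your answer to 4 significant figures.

Reynolds number Re = ρVD/μ = 641.6 · 2.697 · 0.08317 / 0.000249 = 5.78e+05.
Re > 4000 → turbulent. Relative roughness ε/D = 1.8e-06/0.08317 = 2.16e-05. Haaland: 1/√f = -1.8 log₁₀[(2.16e-05/3.7)^1.11 + 6.9/5.78e+05] = -1.8 log₁₀[1.55e-06 + 1.19e-05] = 8.766, so f = 0.01301.
Total minor-loss coefficient ΣK = 3·2.4 = 7.2.
ΔP = [f·L/D + ΣK]·(ρV²/2) = [0.01301·2.638/0.08317 + 7.2]·(641.6·2.697²/2) = [0.4128 + 7.2]·2333 = 1.776e+04 Pa.
Head loss h_f = ΔP/(ρg) = 1.776e+04/(641.6·9.81) = 2.822 m.

h_f ≈ 2.822 m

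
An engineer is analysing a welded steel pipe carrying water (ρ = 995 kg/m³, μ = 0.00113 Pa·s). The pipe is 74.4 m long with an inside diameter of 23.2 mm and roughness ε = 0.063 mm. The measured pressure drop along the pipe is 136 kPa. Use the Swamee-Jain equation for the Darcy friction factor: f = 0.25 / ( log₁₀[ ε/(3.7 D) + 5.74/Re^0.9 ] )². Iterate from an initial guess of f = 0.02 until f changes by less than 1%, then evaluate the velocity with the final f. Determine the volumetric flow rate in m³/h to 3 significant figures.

Q ≈ 2.59 m³/h

Rearranging Darcy-Weisbach: V = √(2·ΔP·D/(f·L·ρ)). With ε/D = 6.3e-05/0.0232 = 0.00272, iterate starting from f = 0.02:
  f = 0.02 → V = √(2·1.36e+05·0.0232/(0.02·74.4·995)) = 2.065 m/s; Re = ρVD/μ = 4.217e+04; f → 0.02878
  f = 0.02878 → V = 1.721 m/s; Re = 3.516e+04; f → 0.0293
  f = 0.0293 → V = 1.706 m/s; Re = 3.485e+04; f → 0.02932
Converged (Δf/f < 1%). With the final f = 0.02932: V = √(2·1.36e+05·0.0232/(0.02932·74.4·995)) = 1.705 m/s.
Q = V·A = 1.705·(π/4·0.0232²) = 0.0007208 m³/s = 2.59 m³/h.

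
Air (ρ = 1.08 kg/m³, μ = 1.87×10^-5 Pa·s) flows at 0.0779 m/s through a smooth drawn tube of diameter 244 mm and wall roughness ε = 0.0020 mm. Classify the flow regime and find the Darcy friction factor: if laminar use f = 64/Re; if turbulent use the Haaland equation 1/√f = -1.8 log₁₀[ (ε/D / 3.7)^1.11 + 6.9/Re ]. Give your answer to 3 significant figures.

f ≈ 0.0583

Re = ρVD/μ = 1.08·0.0779·0.244/1.87e-05 = 1098.
Re < 2300 → laminar, so f = 64/Re = 0.0583 (roughness is irrelevant in laminar flow).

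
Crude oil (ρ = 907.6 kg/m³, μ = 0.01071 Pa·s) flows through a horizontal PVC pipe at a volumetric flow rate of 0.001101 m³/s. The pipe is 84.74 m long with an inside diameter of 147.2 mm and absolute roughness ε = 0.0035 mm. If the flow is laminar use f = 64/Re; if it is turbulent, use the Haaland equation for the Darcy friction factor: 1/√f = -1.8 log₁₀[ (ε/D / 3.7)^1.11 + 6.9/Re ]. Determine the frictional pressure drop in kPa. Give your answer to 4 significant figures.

ΔP ≈ 0.08671 kPa

Cross-sectional area A = πD²/4 = π(0.1472)²/4 = 0.01702 m²; mean velocity V = Q/A = 0.001101/0.01702 = 0.0647 m/s.
Reynolds number Re = ρVD/μ = 907.6 · 0.0647 · 0.1472 / 0.0107 = 807.
Re < 2300 → laminar flow, so f = 64/Re = 64/807 = 0.0793 (the turbulent correlation is not needed).
Darcy-Weisbach: ΔP = f(L/D)(ρV²/2) = 0.0793·(84.74/0.1472)·(907.6·0.0647²/2) = 0.0793·575.7·1.899 = 86.71 Pa.
ΔP = 86.71 Pa = 0.08671 kPa.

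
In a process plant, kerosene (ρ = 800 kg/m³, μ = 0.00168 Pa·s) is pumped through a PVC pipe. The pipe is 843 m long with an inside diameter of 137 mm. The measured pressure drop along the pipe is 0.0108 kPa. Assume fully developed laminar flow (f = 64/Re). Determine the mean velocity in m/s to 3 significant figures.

For laminar flow, f = 64/Re with Re = ρVD/μ, so Darcy-Weisbach reduces to ΔP = 32μLV/D². Solving for V: V = ΔP·D²/(32μL) = 10.8·(0.137)²/(32·0.00168·843) = 0.004473 m/s.
Check: Re = ρVD/μ = 800·0.004473·0.137/0.00168 = 291.8 < 2300, so the laminar assumption holds.

V ≈ 0.00447 m/s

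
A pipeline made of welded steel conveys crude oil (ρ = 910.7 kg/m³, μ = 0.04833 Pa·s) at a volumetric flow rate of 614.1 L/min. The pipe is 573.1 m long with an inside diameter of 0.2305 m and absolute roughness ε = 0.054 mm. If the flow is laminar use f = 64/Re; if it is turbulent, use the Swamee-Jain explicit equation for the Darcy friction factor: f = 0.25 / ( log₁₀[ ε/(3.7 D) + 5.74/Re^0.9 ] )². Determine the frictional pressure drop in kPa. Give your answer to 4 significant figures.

ΔP ≈ 4.092 kPa

Q = 614.1 L/min = 614.1/60000 = 0.01024 m³/s.
Cross-sectional area A = πD²/4 = π(0.2305)²/4 = 0.04173 m²; mean velocity V = Q/A = 0.01024/0.04173 = 0.2453 m/s.
Reynolds number Re = ρVD/μ = 910.7 · 0.2453 · 0.2305 / 0.0483 = 1065.
Re < 2300 → laminar flow, so f = 64/Re = 64/1065 = 0.06008 (the turbulent correlation is not needed).
Darcy-Weisbach: ΔP = f(L/D)(ρV²/2) = 0.06008·(573.1/0.2305)·(910.7·0.2453²/2) = 0.06008·2486·27.39 = 4092 Pa.
ΔP = 4092 Pa = 4.092 kPa.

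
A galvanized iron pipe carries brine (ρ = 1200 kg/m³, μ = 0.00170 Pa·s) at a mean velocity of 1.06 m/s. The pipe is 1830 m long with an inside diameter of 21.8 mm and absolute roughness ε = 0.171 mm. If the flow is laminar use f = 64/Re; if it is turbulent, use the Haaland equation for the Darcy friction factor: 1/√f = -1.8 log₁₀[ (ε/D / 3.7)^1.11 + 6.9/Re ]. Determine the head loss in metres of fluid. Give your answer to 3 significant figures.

Reynolds number Re = ρVD/μ = 1200 · 1.06 · 0.0218 / 0.0017 = 1.631e+04.
Re > 4000 → turbulent. Relative roughness ε/D = 0.000171/0.0218 = 0.00784. Haaland: 1/√f = -1.8 log₁₀[(0.00784/3.7)^1.11 + 6.9/1.631e+04] = -1.8 log₁₀[0.00108 + 0.000423] = 5.083, so f = 0.0387.
Darcy-Weisbach: ΔP = f(L/D)(ρV²/2) = 0.0387·(1830/0.0218)·(1200·1.06²/2) = 0.0387·8.394e+04·674.2 = 2.19e+06 Pa.
Head loss h_f = ΔP/(ρg) = 2.19e+06/(1200·9.81) = 186 m.

h_f ≈ 186 m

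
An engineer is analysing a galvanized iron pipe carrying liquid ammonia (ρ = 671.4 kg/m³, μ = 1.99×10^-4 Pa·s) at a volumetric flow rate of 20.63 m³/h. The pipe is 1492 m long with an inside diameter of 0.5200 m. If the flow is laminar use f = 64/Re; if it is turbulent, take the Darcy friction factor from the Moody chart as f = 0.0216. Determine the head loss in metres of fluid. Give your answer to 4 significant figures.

h_f ≈ 0.002300 m

Q = 20.63 m³/h = 20.63/3600 = 0.005731 m³/s.
Cross-sectional area A = πD²/4 = π(0.52)²/4 = 0.2124 m²; mean velocity V = Q/A = 0.005731/0.2124 = 0.02698 m/s.
Reynolds number Re = ρVD/μ = 671.4 · 0.02698 · 0.52 / 0.000199 = 4.734e+04.
Re > 4000 → turbulent; use the Moody-chart value f = 0.0216.
Darcy-Weisbach: ΔP = f(L/D)(ρV²/2) = 0.0216·(1492/0.52)·(671.4·0.02698²/2) = 0.0216·2869·0.2444 = 15.15 Pa.
Head loss h_f = ΔP/(ρg) = 15.15/(671.4·9.81) = 0.002300 m.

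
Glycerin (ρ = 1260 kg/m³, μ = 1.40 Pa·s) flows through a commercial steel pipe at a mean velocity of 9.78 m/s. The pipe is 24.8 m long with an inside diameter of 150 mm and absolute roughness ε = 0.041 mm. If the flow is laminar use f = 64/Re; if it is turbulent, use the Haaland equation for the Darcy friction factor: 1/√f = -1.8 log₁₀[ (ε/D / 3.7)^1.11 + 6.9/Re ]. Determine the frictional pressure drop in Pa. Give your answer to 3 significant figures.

Reynolds number Re = ρVD/μ = 1260 · 9.78 · 0.15 / 1.4 = 1320.
Re < 2300 → laminar flow, so f = 64/Re = 64/1320 = 0.04847 (the turbulent correlation is not needed).
Darcy-Weisbach: ΔP = f(L/D)(ρV²/2) = 0.04847·(24.8/0.15)·(1260·9.78²/2) = 0.04847·165.3·6.026e+04 = 4.829e+05 Pa.

ΔP ≈ 483000 Pa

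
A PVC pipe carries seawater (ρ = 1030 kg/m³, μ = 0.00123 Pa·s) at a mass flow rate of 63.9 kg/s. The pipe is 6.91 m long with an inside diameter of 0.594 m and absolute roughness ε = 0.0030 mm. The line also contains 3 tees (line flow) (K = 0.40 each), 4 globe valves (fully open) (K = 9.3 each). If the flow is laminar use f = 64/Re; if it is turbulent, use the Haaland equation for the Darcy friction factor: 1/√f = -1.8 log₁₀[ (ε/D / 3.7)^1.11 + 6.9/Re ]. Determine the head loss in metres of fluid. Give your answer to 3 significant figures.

A = πD²/4 = π(0.594)²/4 = 0.2771 m²; mean velocity V = ṁ/(ρA) = 63.9/(1030 · 0.2771) = 0.2239 m/s.
Reynolds number Re = ρVD/μ = 1030 · 0.2239 · 0.594 / 0.00123 = 1.114e+05.
Re > 4000 → turbulent. Relative roughness ε/D = 3e-06/0.594 = 5.05e-06. Haaland: 1/√f = -1.8 log₁₀[(5.05e-06/3.7)^1.11 + 6.9/1.114e+05] = -1.8 log₁₀[3.09e-07 + 6.2e-05] = 7.57, so f = 0.01745.
Total minor-loss coefficient ΣK = 3·0.4 + 4·9.3 = 38.4.
ΔP = [f·L/D + ΣK]·(ρV²/2) = [0.01745·6.91/0.594 + 38.4]·(1030·0.2239²/2) = [0.203 + 38.4]·25.81 = 996.4 Pa.
Head loss h_f = ΔP/(ρg) = 996.4/(1030·9.81) = 0.0986 m.

h_f ≈ 0.0986 m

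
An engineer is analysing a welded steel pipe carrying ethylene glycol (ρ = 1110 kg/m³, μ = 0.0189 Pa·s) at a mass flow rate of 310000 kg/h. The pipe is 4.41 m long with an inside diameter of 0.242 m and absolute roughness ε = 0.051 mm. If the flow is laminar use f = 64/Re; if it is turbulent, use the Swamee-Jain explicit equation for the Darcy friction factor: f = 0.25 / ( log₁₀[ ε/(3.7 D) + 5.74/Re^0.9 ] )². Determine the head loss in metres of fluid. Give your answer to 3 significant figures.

ṁ = 310000 kg/h = 310000/3600 = 86.11 kg/s.
A = πD²/4 = π(0.242)²/4 = 0.046 m²; mean velocity V = ṁ/(ρA) = 86.11/(1110 · 0.046) = 1.687 m/s.
Reynolds number Re = ρVD/μ = 1110 · 1.687 · 0.242 / 0.0189 = 2.397e+04.
Re > 4000 → turbulent. Relative roughness ε/D = 5.1e-05/0.242 = 0.000211. Swamee-Jain: f = 0.25/(log₁₀[0.000211/3.7 + 5.74/2.397e+04^0.9])² = 0.25/(log₁₀[5.7e-05 + 0.000656])² = 0.25/(-3.147)² = 0.02525.
Darcy-Weisbach: ΔP = f(L/D)(ρV²/2) = 0.02525·(4.41/0.242)·(1110·1.687²/2) = 0.02525·18.22·1579 = 726.4 Pa.
Head loss h_f = ΔP/(ρg) = 726.4/(1110·9.81) = 0.0667 m.

h_f ≈ 0.0667 m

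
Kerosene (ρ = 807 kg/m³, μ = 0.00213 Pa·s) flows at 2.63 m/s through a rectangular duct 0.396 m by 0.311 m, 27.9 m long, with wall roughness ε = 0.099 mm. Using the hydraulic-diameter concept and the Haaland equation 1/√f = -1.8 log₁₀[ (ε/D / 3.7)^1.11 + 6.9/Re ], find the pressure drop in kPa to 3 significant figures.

ΔP ≈ 3.68 kPa

Hydraulic diameter D_h = 4A/P = 4·(0.396·0.311)/(2·(0.396+0.311)) = 0.4926/1.414 = 0.3484 m.
Re = ρVD_h/μ = 807·2.63·0.3484/0.00213 = 3.471e+05.
ε/D_h = 9.9e-05/0.3484 = 0.000284; Haaland gives 1/√f = -1.8 log₁₀[2.71e-05+1.99e-05] = 7.791, so f = 0.01648.
ΔP = f(L/D_h)(ρV²/2) = 0.01648·27.9/0.3484·2791 = 3682 Pa.
ΔP = 3.68 kPa.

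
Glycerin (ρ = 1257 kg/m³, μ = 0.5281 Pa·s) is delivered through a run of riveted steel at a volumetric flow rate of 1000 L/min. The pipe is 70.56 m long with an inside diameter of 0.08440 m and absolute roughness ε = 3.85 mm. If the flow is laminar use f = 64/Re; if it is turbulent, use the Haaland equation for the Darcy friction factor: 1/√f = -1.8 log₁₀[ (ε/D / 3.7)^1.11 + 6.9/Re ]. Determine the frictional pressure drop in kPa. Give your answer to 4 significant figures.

ΔP ≈ 498.7 kPa

Q = 1000 L/min = 1000/60000 = 0.01667 m³/s.
Cross-sectional area A = πD²/4 = π(0.0844)²/4 = 0.005595 m²; mean velocity V = Q/A = 0.01667/0.005595 = 2.979 m/s.
Reynolds number Re = ρVD/μ = 1257 · 2.979 · 0.0844 / 0.528 = 598.5.
Re < 2300 → laminar flow, so f = 64/Re = 64/598.5 = 0.1069 (the turbulent correlation is not needed).
Darcy-Weisbach: ΔP = f(L/D)(ρV²/2) = 0.1069·(70.56/0.0844)·(1257·2.979²/2) = 0.1069·836·5578 = 4.987e+05 Pa.
ΔP = 4.987e+05 Pa = 498.7 kPa.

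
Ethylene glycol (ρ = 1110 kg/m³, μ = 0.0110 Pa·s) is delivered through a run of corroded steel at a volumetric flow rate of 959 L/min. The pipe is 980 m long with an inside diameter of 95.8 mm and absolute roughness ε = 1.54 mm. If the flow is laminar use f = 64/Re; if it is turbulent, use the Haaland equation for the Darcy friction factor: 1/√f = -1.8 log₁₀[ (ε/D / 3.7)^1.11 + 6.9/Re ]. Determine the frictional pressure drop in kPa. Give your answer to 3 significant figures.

Q = 959 L/min = 959/60000 = 0.01598 m³/s.
Cross-sectional area A = πD²/4 = π(0.0958)²/4 = 0.007208 m²; mean velocity V = Q/A = 0.01598/0.007208 = 2.217 m/s.
Reynolds number Re = ρVD/μ = 1110 · 2.217 · 0.0958 / 0.011 = 2.144e+04.
Re > 4000 → turbulent. Relative roughness ε/D = 0.00154/0.0958 = 0.0161. Haaland: 1/√f = -1.8 log₁₀[(0.0161/3.7)^1.11 + 6.9/2.144e+04] = -1.8 log₁₀[0.00239 + 0.000322] = 4.621, so f = 0.04684.
Darcy-Weisbach: ΔP = f(L/D)(ρV²/2) = 0.04684·(980/0.0958)·(1110·2.217²/2) = 0.04684·1.023e+04·2729 = 1.308e+06 Pa.
ΔP = 1.308e+06 Pa = 1310 kPa.

ΔP ≈ 1310 kPa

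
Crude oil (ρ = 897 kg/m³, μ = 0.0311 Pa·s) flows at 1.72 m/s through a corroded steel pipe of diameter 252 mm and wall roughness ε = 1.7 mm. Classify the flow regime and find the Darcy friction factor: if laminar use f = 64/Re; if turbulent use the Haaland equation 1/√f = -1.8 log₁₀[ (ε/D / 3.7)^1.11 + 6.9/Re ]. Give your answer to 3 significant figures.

f ≈ 0.0384

Re = ρVD/μ = 897·1.72·0.252/0.0311 = 1.25e+04.
Re > 4000 → turbulent. ε/D = 0.0017/0.252 = 0.00675; Haaland: 1/√f = -1.8 log₁₀[0.000911 + 0.000552] = 5.103, so f = 0.03841.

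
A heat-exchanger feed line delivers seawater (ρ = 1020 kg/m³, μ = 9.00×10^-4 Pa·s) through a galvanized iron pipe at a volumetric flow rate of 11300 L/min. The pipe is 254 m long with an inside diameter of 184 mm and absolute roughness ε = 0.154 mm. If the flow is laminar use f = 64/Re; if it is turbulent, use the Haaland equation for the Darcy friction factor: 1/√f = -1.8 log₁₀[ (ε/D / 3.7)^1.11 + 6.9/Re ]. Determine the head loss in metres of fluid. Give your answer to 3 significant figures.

h_f ≈ 67.3 m

Q = 11300 L/min = 11300/60000 = 0.1883 m³/s.
Cross-sectional area A = πD²/4 = π(0.184)²/4 = 0.02659 m²; mean velocity V = Q/A = 0.1883/0.02659 = 7.083 m/s.
Reynolds number Re = ρVD/μ = 1020 · 7.083 · 0.184 / 0.0009 = 1.477e+06.
Re > 4000 → turbulent. Relative roughness ε/D = 0.000154/0.184 = 0.000837. Haaland: 1/√f = -1.8 log₁₀[(0.000837/3.7)^1.11 + 6.9/1.477e+06] = -1.8 log₁₀[8.98e-05 + 4.67e-06] = 7.244, so f = 0.01906.
Darcy-Weisbach: ΔP = f(L/D)(ρV²/2) = 0.01906·(254/0.184)·(1020·7.083²/2) = 0.01906·1380·2.558e+04 = 6.73e+05 Pa.
Head loss h_f = ΔP/(ρg) = 6.73e+05/(1020·9.81) = 67.3 m.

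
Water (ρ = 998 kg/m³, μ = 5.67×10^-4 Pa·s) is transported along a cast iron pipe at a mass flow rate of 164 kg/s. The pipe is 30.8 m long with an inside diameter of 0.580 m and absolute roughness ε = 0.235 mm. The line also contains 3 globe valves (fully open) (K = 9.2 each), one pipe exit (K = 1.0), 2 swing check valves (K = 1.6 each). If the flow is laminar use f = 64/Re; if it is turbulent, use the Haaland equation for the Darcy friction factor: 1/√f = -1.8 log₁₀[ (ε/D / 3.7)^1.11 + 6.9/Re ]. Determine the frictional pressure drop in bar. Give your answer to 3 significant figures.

A = πD²/4 = π(0.58)²/4 = 0.2642 m²; mean velocity V = ṁ/(ρA) = 164/(998 · 0.2642) = 0.622 m/s.
Reynolds number Re = ρVD/μ = 998 · 0.622 · 0.58 / 0.000567 = 6.35e+05.
Re > 4000 → turbulent. Relative roughness ε/D = 0.000235/0.58 = 0.000405. Haaland: 1/√f = -1.8 log₁₀[(0.000405/3.7)^1.11 + 6.9/6.35e+05] = -1.8 log₁₀[4.02e-05 + 1.09e-05] = 7.726, so f = 0.01675.
Total minor-loss coefficient ΣK = 3·9.2 + 1·1 + 2·1.6 = 31.8.
ΔP = [f·L/D + ΣK]·(ρV²/2) = [0.01675·30.8/0.58 + 31.8]·(998·0.622²/2) = [0.8896 + 31.8]·193 = 6310 Pa.
ΔP = 6310 Pa = 0.0631 bar.

ΔP ≈ 0.0631 bar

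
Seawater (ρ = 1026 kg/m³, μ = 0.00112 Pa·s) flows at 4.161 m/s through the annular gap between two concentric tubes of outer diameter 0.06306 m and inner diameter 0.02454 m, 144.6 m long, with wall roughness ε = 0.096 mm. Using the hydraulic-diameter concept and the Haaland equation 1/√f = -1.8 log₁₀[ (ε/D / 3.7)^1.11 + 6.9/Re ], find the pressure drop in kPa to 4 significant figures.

ΔP ≈ 860.8 kPa

Hydraulic diameter D_h = 4A/P = D_o - D_i = 0.06306 - 0.02454 = 0.03852 m.
Re = ρVD_h/μ = 1026·4.161·0.03852/0.00112 = 1.468e+05.
ε/D_h = 9.6e-05/0.03852 = 0.00249; Haaland gives 1/√f = -1.8 log₁₀[0.000302+4.7e-05] = 6.224, so f = 0.02582.
ΔP = f(L/D_h)(ρV²/2) = 0.02582·144.6/0.03852·8882 = 8.608e+05 Pa.
ΔP = 860.8 kPa.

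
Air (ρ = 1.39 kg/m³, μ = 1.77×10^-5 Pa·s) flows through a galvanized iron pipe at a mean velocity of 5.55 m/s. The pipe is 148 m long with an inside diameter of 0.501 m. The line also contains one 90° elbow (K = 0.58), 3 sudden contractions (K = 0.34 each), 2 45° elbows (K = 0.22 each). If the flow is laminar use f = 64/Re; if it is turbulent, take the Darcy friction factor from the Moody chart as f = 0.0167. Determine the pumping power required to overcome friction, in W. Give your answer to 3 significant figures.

P ≈ 163 W

Reynolds number Re = ρVD/μ = 1.39 · 5.55 · 0.501 / 1.77e-05 = 2.184e+05.
Re > 4000 → turbulent; use the Moody-chart value f = 0.0167.
Total minor-loss coefficient ΣK = 1·0.58 + 3·0.34 + 2·0.22 = 2.04.
ΔP = [f·L/D + ΣK]·(ρV²/2) = [0.0167·148/0.501 + 2.04]·(1.39·5.55²/2) = [4.933 + 2.04]·21.41 = 149.3 Pa.
Q = V·A = 5.55·0.1971 = 1.094 m³/s.
Pumping power P = QΔP = 1.094·149.3 = 163.3 W = 163 W.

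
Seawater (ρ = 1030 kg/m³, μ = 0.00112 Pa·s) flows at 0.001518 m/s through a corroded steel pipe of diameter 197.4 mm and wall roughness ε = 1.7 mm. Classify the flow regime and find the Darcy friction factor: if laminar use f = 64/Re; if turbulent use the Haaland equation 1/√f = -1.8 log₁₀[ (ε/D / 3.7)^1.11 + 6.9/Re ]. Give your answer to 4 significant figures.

f ≈ 0.2322

Re = ρVD/μ = 1030·0.001518·0.1974/0.00112 = 275.6.
Re < 2300 → laminar, so f = 64/Re = 0.2322 (roughness is irrelevant in laminar flow).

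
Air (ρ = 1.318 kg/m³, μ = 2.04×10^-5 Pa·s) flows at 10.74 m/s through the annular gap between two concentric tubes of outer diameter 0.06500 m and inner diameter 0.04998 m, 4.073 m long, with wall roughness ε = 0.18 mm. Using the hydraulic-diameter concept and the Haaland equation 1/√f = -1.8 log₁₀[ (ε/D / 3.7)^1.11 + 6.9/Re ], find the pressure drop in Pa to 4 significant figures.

ΔP ≈ 925.2 Pa

Hydraulic diameter D_h = 4A/P = D_o - D_i = 0.065 - 0.04998 = 0.01502 m.
Re = ρVD_h/μ = 1.318·10.74·0.01502/2.04e-05 = 1.042e+04.
ε/D_h = 0.00018/0.01502 = 0.012; Haaland gives 1/√f = -1.8 log₁₀[0.00172+0.000662] = 4.72, so f = 0.04488.
ΔP = f(L/D_h)(ρV²/2) = 0.04488·4.073/0.01502·76.01 = 925.2 Pa.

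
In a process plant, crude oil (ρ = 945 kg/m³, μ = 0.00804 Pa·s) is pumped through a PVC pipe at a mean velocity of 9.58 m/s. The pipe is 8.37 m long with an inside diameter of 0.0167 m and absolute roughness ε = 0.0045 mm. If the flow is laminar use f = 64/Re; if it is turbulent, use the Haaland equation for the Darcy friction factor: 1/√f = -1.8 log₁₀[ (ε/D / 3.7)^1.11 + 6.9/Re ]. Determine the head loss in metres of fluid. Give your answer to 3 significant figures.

h_f ≈ 62.4 m

Reynolds number Re = ρVD/μ = 945 · 9.58 · 0.0167 / 0.00804 = 1.88e+04.
Re > 4000 → turbulent. Relative roughness ε/D = 4.5e-06/0.0167 = 0.000269. Haaland: 1/√f = -1.8 log₁₀[(0.000269/3.7)^1.11 + 6.9/1.88e+04] = -1.8 log₁₀[2.55e-05 + 0.000367] = 6.131, so f = 0.0266.
Darcy-Weisbach: ΔP = f(L/D)(ρV²/2) = 0.0266·(8.37/0.0167)·(945·9.58²/2) = 0.0266·501.2·4.336e+04 = 5.782e+05 Pa.
Head loss h_f = ΔP/(ρg) = 5.782e+05/(945·9.81) = 62.4 m.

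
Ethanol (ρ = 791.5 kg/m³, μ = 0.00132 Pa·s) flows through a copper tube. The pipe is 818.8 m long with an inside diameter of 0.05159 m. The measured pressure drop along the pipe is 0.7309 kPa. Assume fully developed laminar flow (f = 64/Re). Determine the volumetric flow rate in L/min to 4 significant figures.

For laminar flow, f = 64/Re with Re = ρVD/μ, so Darcy-Weisbach reduces to ΔP = 32μLV/D². Solving for V: V = ΔP·D²/(32μL) = 730.9·(0.05159)²/(32·0.00132·818.8) = 0.05625 m/s.
Check: Re = ρVD/μ = 791.5·0.05625·0.05159/0.00132 = 1740 < 2300, so the laminar assumption holds.
Q = V·A = 0.05625·(π/4·0.05159²) = 0.0001176 m³/s = 7.054 L/min.

Q ≈ 7.054 L/min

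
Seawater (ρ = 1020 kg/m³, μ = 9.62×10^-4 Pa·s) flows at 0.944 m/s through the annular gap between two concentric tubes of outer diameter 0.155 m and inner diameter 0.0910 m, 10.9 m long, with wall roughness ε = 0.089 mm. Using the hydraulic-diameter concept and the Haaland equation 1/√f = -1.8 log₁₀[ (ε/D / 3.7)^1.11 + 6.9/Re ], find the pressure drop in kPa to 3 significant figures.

Hydraulic diameter D_h = 4A/P = D_o - D_i = 0.155 - 0.091 = 0.064 m.
Re = ρVD_h/μ = 1020·0.944·0.064/0.000962 = 6.406e+04.
ε/D_h = 8.9e-05/0.064 = 0.00139; Haaland gives 1/√f = -1.8 log₁₀[0.000158+0.000108] = 6.436, so f = 0.02414.
ΔP = f(L/D_h)(ρV²/2) = 0.02414·10.9/0.064·454.5 = 1868 Pa.
ΔP = 1.87 kPa.

ΔP ≈ 1.87 kPa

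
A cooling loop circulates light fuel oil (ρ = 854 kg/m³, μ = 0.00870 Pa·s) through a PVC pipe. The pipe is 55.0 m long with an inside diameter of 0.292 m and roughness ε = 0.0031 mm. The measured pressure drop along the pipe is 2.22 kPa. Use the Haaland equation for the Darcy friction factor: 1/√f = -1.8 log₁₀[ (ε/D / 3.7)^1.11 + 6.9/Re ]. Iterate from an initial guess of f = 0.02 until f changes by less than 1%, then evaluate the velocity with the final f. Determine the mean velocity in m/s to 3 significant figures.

Rearranging Darcy-Weisbach: V = √(2·ΔP·D/(f·L·ρ)). With ε/D = 3.1e-06/0.292 = 1.06e-05, iterate starting from f = 0.02:
  f = 0.02 → V = √(2·2220·0.292/(0.02·55·854)) = 1.175 m/s; Re = ρVD/μ = 3.367e+04; f → 0.02271
  f = 0.02271 → V = 1.103 m/s; Re = 3.16e+04; f → 0.02305
  f = 0.02305 → V = 1.094 m/s; Re = 3.137e+04; f → 0.02309
Converged (Δf/f < 1%). With the final f = 0.02309: V = √(2·2220·0.292/(0.02309·55·854)) = 1.093 m/s.

V ≈ 1.09 m/s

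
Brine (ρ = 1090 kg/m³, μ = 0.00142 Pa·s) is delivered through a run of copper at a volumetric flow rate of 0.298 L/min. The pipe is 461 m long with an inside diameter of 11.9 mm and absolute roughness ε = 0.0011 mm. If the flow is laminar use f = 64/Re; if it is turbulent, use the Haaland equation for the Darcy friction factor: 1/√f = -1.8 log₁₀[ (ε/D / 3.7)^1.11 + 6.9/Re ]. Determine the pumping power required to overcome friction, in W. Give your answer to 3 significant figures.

Q = 0.298 L/min = 0.298/60000 = 4.967e-06 m³/s.
Cross-sectional area A = πD²/4 = π(0.0119)²/4 = 0.0001112 m²; mean velocity V = Q/A = 4.967e-06/0.0001112 = 0.04466 m/s.
Reynolds number Re = ρVD/μ = 1090 · 0.04466 · 0.0119 / 0.00142 = 407.9.
Re < 2300 → laminar flow, so f = 64/Re = 64/407.9 = 0.1569 (the turbulent correlation is not needed).
Darcy-Weisbach: ΔP = f(L/D)(ρV²/2) = 0.1569·(461/0.0119)·(1090·0.04466²/2) = 0.1569·3.874e+04·1.087 = 6606 Pa.
Pumping power P = QΔP = 4.967e-06·6606 = 0.03281 W = 0.0328 W.

P ≈ 0.0328 W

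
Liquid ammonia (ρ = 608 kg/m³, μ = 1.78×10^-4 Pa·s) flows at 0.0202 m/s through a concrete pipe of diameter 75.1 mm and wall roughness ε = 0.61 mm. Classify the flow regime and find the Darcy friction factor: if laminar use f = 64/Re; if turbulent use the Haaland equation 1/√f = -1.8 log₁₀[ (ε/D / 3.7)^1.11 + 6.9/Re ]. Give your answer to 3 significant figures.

f ≈ 0.0453

Re = ρVD/μ = 608·0.0202·0.0751/0.000178 = 5182.
Re > 4000 → turbulent. ε/D = 0.00061/0.0751 = 0.00812; Haaland: 1/√f = -1.8 log₁₀[0.00112 + 0.00133] = 4.699, so f = 0.04529.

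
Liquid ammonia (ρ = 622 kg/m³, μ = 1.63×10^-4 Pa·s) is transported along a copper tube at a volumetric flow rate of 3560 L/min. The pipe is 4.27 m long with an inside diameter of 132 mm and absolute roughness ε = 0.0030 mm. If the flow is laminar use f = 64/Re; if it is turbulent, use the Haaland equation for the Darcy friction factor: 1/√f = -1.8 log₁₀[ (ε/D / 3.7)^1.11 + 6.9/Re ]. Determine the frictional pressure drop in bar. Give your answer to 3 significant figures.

ΔP ≈ 0.0206 bar

Q = 3560 L/min = 3560/60000 = 0.05933 m³/s.
Cross-sectional area A = πD²/4 = π(0.132)²/4 = 0.01368 m²; mean velocity V = Q/A = 0.05933/0.01368 = 4.336 m/s.
Reynolds number Re = ρVD/μ = 622 · 4.336 · 0.132 / 0.000163 = 2.184e+06.
Re > 4000 → turbulent. Relative roughness ε/D = 3e-06/0.132 = 2.27e-05. Haaland: 1/√f = -1.8 log₁₀[(2.27e-05/3.7)^1.11 + 6.9/2.184e+06] = -1.8 log₁₀[1.64e-06 + 3.16e-06] = 9.574, so f = 0.01091.
Darcy-Weisbach: ΔP = f(L/D)(ρV²/2) = 0.01091·(4.27/0.132)·(622·4.336²/2) = 0.01091·32.35·5846 = 2063 Pa.
ΔP = 2063 Pa = 0.0206 bar.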